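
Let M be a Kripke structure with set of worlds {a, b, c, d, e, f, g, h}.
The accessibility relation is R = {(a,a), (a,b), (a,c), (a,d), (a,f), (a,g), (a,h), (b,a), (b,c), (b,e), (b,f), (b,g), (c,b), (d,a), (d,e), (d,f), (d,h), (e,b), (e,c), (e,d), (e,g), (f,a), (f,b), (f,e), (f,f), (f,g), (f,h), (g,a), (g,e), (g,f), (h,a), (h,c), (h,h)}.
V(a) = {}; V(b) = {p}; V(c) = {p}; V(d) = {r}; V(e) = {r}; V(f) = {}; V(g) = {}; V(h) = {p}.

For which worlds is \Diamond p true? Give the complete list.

a, b, c, d, e, f, h

Let φ = \Diamond p. Evaluate φ at each world:
  a (successors {a, b, c, d, f, g, h}): φ is true.
  b (successors {a, c, e, f, g}): φ is true.
  c (successors {b}): φ is true.
  d (successors {a, e, f, h}): φ is true.
  e (successors {b, c, d, g}): φ is true.
  f (successors {a, b, e, f, g, h}): φ is true.
  g (successors {a, e, f}): φ is false.
  h (successors {a, c, h}): φ is true.
For instance, at g:
  At g: \Diamond p requires p at some successor in {a, e, f}.
    At a: p is false.
    At e: p is false.
    At f: p is false.
  So \Diamond p is false at g.
Satisfying worlds: {a, b, c, d, e, f, h}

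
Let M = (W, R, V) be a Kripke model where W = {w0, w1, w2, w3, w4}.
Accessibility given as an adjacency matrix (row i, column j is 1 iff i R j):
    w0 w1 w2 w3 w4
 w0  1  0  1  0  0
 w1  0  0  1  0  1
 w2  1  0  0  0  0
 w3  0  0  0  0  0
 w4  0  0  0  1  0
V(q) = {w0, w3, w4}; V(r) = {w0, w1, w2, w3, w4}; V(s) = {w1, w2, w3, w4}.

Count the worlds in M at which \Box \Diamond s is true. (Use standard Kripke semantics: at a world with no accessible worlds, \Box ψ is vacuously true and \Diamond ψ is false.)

2

Recall that \Box ψ holds at a world iff ψ holds at every accessible world, and \Diamond ψ holds iff ψ holds at some accessible world.
Let φ = \Box \Diamond s. Evaluate φ at each world:
  w0 (successors {w0, w2}): φ is false.
  w1 (successors {w2, w4}): φ is false.
  w2 (successors {w0}): φ is true.
  w3 (successors ∅): φ is true.
  w4 (successors {w3}): φ is false.
For instance, at w1:
  At w1: \Box \Diamond s requires \Diamond s at every successor {w2, w4}.
    \Diamond s fails at w2, so \Box \Diamond s is false at w1.
      At w2: \Diamond s requires s at some successor in {w0}.
        At w0: s is false.
      So \Diamond s is false at w2.
Satisfying worlds: {w2, w3}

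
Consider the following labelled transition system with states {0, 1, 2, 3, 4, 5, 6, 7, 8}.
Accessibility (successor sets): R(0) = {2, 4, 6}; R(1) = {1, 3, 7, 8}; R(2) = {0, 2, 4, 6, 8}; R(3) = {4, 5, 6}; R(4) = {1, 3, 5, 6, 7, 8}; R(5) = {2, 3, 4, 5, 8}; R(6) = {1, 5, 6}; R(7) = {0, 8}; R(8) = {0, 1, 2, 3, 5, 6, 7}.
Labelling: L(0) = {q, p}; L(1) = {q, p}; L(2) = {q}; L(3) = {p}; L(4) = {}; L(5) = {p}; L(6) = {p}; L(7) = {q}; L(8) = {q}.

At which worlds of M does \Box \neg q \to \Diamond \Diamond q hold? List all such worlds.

Recall that \Box ψ holds at a world iff ψ holds at every accessible world, and \Diamond ψ holds iff ψ holds at some accessible world.
Let φ = \Box \neg q \to \Diamond \Diamond q. Evaluate φ at each world:
  0 (successors {2, 4, 6}): φ is true.
  1 (successors {1, 3, 7, 8}): φ is true.
  2 (successors {0, 2, 4, 6, 8}): φ is true.
  3 (successors {4, 5, 6}): φ is true.
  4 (successors {1, 3, 5, 6, 7, 8}): φ is true.
  5 (successors {2, 3, 4, 5, 8}): φ is true.
  6 (successors {1, 5, 6}): φ is true.
  7 (successors {0, 8}): φ is true.
  8 (successors {0, 1, 2, 3, 5, 6, 7}): φ is true.
For instance, at 4:
  At 4: \Box \neg q is false, \Diamond \Diamond q is true, so \Box \neg q \to \Diamond \Diamond q is true.
    At 4: \Box \neg q requires \neg q at every successor {1, 3, 5, 6, 7, 8}.
      \neg q fails at 1, so \Box \neg q is false at 4.
    At 4: \Diamond \Diamond q requires \Diamond q at some successor in {1, 3, 5, 6, 7, 8}.
      \Diamond q holds at 1, so \Diamond \Diamond q is true at 4.
Satisfying worlds: {0, 1, 2, 3, 4, 5, 6, 7, 8}

0, 1, 2, 3, 4, 5, 6, 7, 8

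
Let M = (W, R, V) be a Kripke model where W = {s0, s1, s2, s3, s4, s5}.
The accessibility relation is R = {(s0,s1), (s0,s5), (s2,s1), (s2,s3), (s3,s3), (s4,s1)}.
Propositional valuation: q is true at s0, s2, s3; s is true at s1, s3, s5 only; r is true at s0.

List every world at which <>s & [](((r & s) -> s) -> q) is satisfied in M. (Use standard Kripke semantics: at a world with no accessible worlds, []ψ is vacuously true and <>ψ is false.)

Let φ = <>s & [](((r & s) -> s) -> q). Evaluate φ at each world:
  s0 (successors {s1, s5}): φ is false.
  s1 (successors ∅): φ is false.
  s2 (successors {s1, s3}): φ is false.
  s3 (successors {s3}): φ is true.
  s4 (successors {s1}): φ is false.
  s5 (successors ∅): φ is false.
For instance, at s4:
  At s4: <>s is true, [](((r & s) -> s) -> q) is false, so <>s & [](((r & s) -> s) -> q) is false.
    At s4: <>s requires s at some successor in {s1}.
      s holds at s1, so <>s is true at s4.
    At s4: [](((r & s) -> s) -> q) requires ((r & s) -> s) -> q at every successor {s1}.
      ((r & s) -> s) -> q fails at s1, so [](((r & s) -> s) -> q) is false at s4.
Satisfying worlds: {s3}

s3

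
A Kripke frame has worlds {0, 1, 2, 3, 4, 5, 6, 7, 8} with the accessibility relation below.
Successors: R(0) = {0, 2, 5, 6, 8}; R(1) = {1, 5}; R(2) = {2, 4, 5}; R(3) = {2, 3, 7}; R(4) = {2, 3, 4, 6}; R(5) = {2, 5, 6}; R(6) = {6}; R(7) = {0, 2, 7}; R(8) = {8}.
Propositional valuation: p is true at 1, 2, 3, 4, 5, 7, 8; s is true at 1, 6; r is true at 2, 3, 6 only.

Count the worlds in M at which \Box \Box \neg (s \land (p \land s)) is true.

Let φ = \Box \Box \neg (s \land (p \land s)). Evaluate φ at each world:
  0 (successors {0, 2, 5, 6, 8}): φ is true.
  1 (successors {1, 5}): φ is false.
  2 (successors {2, 4, 5}): φ is true.
  3 (successors {2, 3, 7}): φ is true.
  4 (successors {2, 3, 4, 6}): φ is true.
  5 (successors {2, 5, 6}): φ is true.
  6 (successors {6}): φ is true.
  7 (successors {0, 2, 7}): φ is true.
  8 (successors {8}): φ is true.
For instance, at 4:
  At 4: \Box \Box \neg (s \land (p \land s)) requires \Box \neg (s \land (p \land s)) at every successor {2, 3, 4, 6}.
    At 2: \Box \neg (s \land (p \land s)) is true.
    At 3: \Box \neg (s \land (p \land s)) is true.
    At 4: \Box \neg (s \land (p \land s)) is true.
    At 6: \Box \neg (s \land (p \land s)) is true.
  So \Box \Box \neg (s \land (p \land s)) is true at 4.
Satisfying worlds: {0, 2, 3, 4, 5, 6, 7, 8}

8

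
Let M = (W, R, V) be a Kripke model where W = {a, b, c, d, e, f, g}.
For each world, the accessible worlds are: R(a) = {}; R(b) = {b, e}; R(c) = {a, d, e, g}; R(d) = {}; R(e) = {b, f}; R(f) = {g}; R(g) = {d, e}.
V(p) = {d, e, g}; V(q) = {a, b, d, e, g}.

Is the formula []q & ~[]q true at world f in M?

No

Recall that []ψ holds at a world iff ψ holds at every accessible world, and <>ψ holds iff ψ holds at some accessible world.
At f: []q is true, ~[]q is false, so []q & ~[]q is false.
  At f: []q requires q at every successor {g}.
    At g: q is true.
  So []q is true at f.
  At f: []q is true, so ~[]q is false.
    At f: []q requires q at every successor {g}.
      At g: q is true.
    So []q is true at f.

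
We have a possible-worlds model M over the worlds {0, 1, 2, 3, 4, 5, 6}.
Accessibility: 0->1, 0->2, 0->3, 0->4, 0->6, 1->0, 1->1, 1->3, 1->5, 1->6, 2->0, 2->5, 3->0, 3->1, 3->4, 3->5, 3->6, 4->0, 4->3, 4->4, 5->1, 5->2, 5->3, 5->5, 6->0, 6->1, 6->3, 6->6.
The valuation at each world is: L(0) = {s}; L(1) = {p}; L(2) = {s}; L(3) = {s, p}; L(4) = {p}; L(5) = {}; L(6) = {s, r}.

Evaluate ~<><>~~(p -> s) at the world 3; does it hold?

No

Recall that <>ψ holds at a world iff ψ holds at some accessible world.
At 3: <><>~~(p -> s) is true, so ~<><>~~(p -> s) is false.
  At 3: <><>~~(p -> s) requires <>~~(p -> s) at some successor in {0, 1, 4, 5, 6}.
    <>~~(p -> s) holds at 0, so <><>~~(p -> s) is true at 3.
      At 0: <>~~(p -> s) requires ~~(p -> s) at some successor in {1, 2, 3, 4, 6}.
        ~~(p -> s) holds at 2, so <>~~(p -> s) is true at 0.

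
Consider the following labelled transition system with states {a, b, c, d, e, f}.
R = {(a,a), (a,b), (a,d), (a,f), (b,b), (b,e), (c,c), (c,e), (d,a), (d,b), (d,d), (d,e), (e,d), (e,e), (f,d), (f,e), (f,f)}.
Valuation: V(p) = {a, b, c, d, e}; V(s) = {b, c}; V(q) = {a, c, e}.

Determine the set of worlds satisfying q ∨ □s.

Let φ = q ∨ □s. Evaluate φ at each world:
  a (successors {a, b, d, f}): φ is true.
  b (successors {b, e}): φ is false.
  c (successors {c, e}): φ is true.
  d (successors {a, b, d, e}): φ is false.
  e (successors {d, e}): φ is true.
  f (successors {d, e, f}): φ is false.
For instance, at b:
  At b: q is false, □s is false, so q ∨ □s is false.
    At b: □s requires s at every successor {b, e}.
      s fails at e, so □s is false at b.
Satisfying worlds: {a, c, e}

a, c, e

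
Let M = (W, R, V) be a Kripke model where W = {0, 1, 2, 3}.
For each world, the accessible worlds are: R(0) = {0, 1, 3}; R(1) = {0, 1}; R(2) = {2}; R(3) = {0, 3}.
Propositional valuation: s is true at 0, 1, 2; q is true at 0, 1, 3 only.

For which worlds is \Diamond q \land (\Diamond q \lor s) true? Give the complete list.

Recall that \Diamond ψ holds at a world iff ψ holds at some accessible world.
Let φ = \Diamond q \land (\Diamond q \lor s). Evaluate φ at each world:
  0 (successors {0, 1, 3}): φ is true.
  1 (successors {0, 1}): φ is true.
  2 (successors {2}): φ is false.
  3 (successors {0, 3}): φ is true.
For instance, at 0:
  At 0: \Diamond q is true, \Diamond q \lor s is true, so \Diamond q \land (\Diamond q \lor s) is true.
    At 0: \Diamond q requires q at some successor in {0, 1, 3}.
      q holds at 0, so \Diamond q is true at 0.
    At 0: \Diamond q is true, s is true, so \Diamond q \lor s is true.
      At 0: \Diamond q requires q at some successor in {0, 1, 3}.
        q holds at 0, so \Diamond q is true at 0.
Satisfying worlds: {0, 1, 3}

0, 1, 3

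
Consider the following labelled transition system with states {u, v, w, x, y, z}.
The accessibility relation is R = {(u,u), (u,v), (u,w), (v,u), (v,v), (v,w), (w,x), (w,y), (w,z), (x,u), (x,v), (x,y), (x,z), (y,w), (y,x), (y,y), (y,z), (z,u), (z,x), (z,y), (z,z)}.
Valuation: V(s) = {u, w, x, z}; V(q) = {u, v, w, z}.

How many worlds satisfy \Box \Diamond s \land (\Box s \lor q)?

Let φ = \Box \Diamond s \land (\Box s \lor q). Evaluate φ at each world:
  u (successors {u, v, w}): φ is true.
  v (successors {u, v, w}): φ is true.
  w (successors {x, y, z}): φ is true.
  x (successors {u, v, y, z}): φ is false.
  y (successors {w, x, y, z}): φ is false.
  z (successors {u, x, y, z}): φ is true.
For instance, at v:
  At v: \Box \Diamond s is true, \Box s \lor q is true, so \Box \Diamond s \land (\Box s \lor q) is true.
    At v: \Box \Diamond s requires \Diamond s at every successor {u, v, w}.
      At u: \Diamond s is true.
      At v: \Diamond s is true.
      At w: \Diamond s is true.
    So \Box \Diamond s is true at v.
    At v: \Box s is false, q is true, so \Box s \lor q is true.
      At v: \Box s requires s at every successor {u, v, w}.
        s fails at v, so \Box s is false at v.
Satisfying worlds: {u, v, w, z}

4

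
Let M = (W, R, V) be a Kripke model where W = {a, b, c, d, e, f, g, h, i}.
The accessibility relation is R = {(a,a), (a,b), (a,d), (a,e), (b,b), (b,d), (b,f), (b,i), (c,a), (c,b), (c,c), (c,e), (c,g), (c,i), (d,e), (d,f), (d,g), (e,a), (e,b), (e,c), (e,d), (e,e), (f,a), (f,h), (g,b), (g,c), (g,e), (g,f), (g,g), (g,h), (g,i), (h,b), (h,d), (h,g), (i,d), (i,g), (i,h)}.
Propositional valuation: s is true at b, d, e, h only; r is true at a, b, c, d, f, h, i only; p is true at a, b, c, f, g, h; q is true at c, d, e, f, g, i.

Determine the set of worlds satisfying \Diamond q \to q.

c, d, e, f, g, i

Let φ = \Diamond q \to q. Evaluate φ at each world:
  a (successors {a, b, d, e}): φ is false.
  b (successors {b, d, f, i}): φ is false.
  c (successors {a, b, c, e, g, i}): φ is true.
  d (successors {e, f, g}): φ is true.
  e (successors {a, b, c, d, e}): φ is true.
  f (successors {a, h}): φ is true.
  g (successors {b, c, e, f, g, h, i}): φ is true.
  h (successors {b, d, g}): φ is false.
  i (successors {d, g, h}): φ is true.
For instance, at h:
  At h: \Diamond q is true, q is false, so \Diamond q \to q is false.
    At h: \Diamond q requires q at some successor in {b, d, g}.
      q holds at d, so \Diamond q is true at h.
Satisfying worlds: {c, d, e, f, g, i}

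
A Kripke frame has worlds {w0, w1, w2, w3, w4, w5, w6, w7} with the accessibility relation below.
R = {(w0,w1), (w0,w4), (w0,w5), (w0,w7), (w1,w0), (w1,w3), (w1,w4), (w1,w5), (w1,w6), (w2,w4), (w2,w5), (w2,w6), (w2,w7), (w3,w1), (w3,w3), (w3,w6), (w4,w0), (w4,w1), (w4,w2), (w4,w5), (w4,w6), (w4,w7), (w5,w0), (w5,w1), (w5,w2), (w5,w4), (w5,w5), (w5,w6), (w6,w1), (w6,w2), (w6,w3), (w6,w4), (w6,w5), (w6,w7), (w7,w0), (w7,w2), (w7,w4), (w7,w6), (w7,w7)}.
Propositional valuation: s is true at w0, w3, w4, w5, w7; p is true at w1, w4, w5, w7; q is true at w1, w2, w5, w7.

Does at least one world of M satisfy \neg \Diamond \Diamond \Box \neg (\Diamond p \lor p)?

Yes

Recall that \Box ψ holds at a world iff ψ holds at every accessible world, and \Diamond ψ holds iff ψ holds at some accessible world.
Let φ = \neg \Diamond \Diamond \Box \neg (\Diamond p \lor p). Evaluate φ at each world:
  w0 (successors {w1, w4, w5, w7}): φ is true.
  w1 (successors {w0, w3, w4, w5, w6}): φ is true.
  w2 (successors {w4, w5, w6, w7}): φ is true.
  w3 (successors {w1, w3, w6}): φ is true.
  w4 (successors {w0, w1, w2, w5, w6, w7}): φ is true.
  w5 (successors {w0, w1, w2, w4, w5, w6}): φ is true.
  w6 (successors {w1, w2, w3, w4, w5, w7}): φ is true.
  w7 (successors {w0, w2, w4, w6, w7}): φ is true.
Detail at w0 (witness):
  At w0: \Diamond \Diamond \Box \neg (\Diamond p \lor p) is false, so \neg \Diamond \Diamond \Box \neg (\Diamond p \lor p) is true.
    At w0: \Diamond \Diamond \Box \neg (\Diamond p \lor p) requires \Diamond \Box \neg (\Diamond p \lor p) at some successor in {w1, w4, w5, w7}.
      At w1: \Diamond \Box \neg (\Diamond p \lor p) is false.
      At w4: \Diamond \Box \neg (\Diamond p \lor p) is false.
      At w5: \Diamond \Box \neg (\Diamond p \lor p) is false.
      At w7: \Diamond \Box \neg (\Diamond p \lor p) is false.
    So \Diamond \Diamond \Box \neg (\Diamond p \lor p) is false at w0.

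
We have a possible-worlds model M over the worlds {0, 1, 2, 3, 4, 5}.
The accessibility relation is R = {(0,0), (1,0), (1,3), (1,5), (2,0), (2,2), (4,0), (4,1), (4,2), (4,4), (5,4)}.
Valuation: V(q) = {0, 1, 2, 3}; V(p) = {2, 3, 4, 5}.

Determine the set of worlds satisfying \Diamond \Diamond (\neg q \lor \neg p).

0, 1, 2, 4, 5

Let φ = \Diamond \Diamond (\neg q \lor \neg p). Evaluate φ at each world:
  0 (successors {0}): φ is true.
  1 (successors {0, 3, 5}): φ is true.
  2 (successors {0, 2}): φ is true.
  3 (successors ∅): φ is false.
  4 (successors {0, 1, 2, 4}): φ is true.
  5 (successors {4}): φ is true.
For instance, at 5:
  At 5: \Diamond \Diamond (\neg q \lor \neg p) requires \Diamond (\neg q \lor \neg p) at some successor in {4}.
    \Diamond (\neg q \lor \neg p) holds at 4, so \Diamond \Diamond (\neg q \lor \neg p) is true at 5.
      At 4: \Diamond (\neg q \lor \neg p) requires \neg q \lor \neg p at some successor in {0, 1, 2, 4}.
        \neg q \lor \neg p holds at 0, so \Diamond (\neg q \lor \neg p) is true at 4.
Satisfying worlds: {0, 1, 2, 4, 5}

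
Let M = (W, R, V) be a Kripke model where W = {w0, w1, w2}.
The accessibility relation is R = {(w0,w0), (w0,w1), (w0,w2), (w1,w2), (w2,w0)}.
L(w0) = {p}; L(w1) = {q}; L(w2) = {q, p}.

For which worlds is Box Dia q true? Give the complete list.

Let φ = Box Dia q. Evaluate φ at each world:
  w0 (successors {w0, w1, w2}): φ is false.
  w1 (successors {w2}): φ is false.
  w2 (successors {w0}): φ is true.
For instance, at w0:
  At w0: Box Dia q requires Dia q at every successor {w0, w1, w2}.
    Dia q fails at w2, so Box Dia q is false at w0.
      At w2: Dia q requires q at some successor in {w0}.
        At w0: q is false.
      So Dia q is false at w2.
Satisfying worlds: {w2}

w2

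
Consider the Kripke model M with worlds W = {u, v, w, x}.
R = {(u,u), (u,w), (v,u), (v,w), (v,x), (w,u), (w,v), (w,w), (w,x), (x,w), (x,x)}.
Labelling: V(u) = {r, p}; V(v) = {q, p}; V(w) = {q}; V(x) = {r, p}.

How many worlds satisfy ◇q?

4

Let φ = ◇q. Evaluate φ at each world:
  u (successors {u, w}): φ is true.
  v (successors {u, w, x}): φ is true.
  w (successors {u, v, w, x}): φ is true.
  x (successors {w, x}): φ is true.
For instance, at x:
  At x: ◇q requires q at some successor in {w, x}.
    q holds at w, so ◇q is true at x.
Satisfying worlds: {u, v, w, x}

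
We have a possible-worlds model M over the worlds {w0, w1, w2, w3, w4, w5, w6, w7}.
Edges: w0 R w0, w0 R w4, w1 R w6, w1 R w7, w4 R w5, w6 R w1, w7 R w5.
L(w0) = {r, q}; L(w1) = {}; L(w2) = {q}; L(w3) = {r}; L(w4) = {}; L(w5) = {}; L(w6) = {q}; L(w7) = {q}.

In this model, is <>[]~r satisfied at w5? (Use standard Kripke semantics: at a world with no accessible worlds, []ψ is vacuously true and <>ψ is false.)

At w5: no accessible worlds, so <>[]~r is false.

No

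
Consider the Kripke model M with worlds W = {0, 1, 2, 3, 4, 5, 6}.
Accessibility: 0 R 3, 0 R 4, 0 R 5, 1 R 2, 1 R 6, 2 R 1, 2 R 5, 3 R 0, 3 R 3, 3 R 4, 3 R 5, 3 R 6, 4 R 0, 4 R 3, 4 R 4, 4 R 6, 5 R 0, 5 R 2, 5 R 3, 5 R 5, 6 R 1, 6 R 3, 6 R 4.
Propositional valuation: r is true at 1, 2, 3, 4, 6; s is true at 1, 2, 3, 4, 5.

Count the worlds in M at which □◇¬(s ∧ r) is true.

Let φ = □◇¬(s ∧ r). Evaluate φ at each world:
  0 (successors {3, 4, 5}): φ is true.
  1 (successors {2, 6}): φ is false.
  2 (successors {1, 5}): φ is true.
  3 (successors {0, 3, 4, 5, 6}): φ is false.
  4 (successors {0, 3, 4, 6}): φ is false.
  5 (successors {0, 2, 3, 5}): φ is true.
  6 (successors {1, 3, 4}): φ is true.
For instance, at 6:
  At 6: □◇¬(s ∧ r) requires ◇¬(s ∧ r) at every successor {1, 3, 4}.
      At 1: ◇¬(s ∧ r) requires ¬(s ∧ r) at some successor in {2, 6}.
        ¬(s ∧ r) holds at 6, so ◇¬(s ∧ r) is true at 1.
      At 3: ◇¬(s ∧ r) requires ¬(s ∧ r) at some successor in {0, 3, 4, 5, 6}.
        ¬(s ∧ r) holds at 0, so ◇¬(s ∧ r) is true at 3.
      At 4: ◇¬(s ∧ r) requires ¬(s ∧ r) at some successor in {0, 3, 4, 6}.
        ¬(s ∧ r) holds at 0, so ◇¬(s ∧ r) is true at 4.
  So □◇¬(s ∧ r) is true at 6.
Satisfying worlds: {0, 2, 5, 6}

4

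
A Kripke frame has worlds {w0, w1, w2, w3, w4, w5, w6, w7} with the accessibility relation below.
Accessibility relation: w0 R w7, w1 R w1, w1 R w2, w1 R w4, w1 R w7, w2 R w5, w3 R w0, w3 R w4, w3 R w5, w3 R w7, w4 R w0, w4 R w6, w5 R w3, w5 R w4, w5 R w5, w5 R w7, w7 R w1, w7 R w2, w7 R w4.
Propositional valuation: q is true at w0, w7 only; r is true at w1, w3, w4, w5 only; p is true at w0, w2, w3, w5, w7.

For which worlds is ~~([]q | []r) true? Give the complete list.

Let φ = ~~([]q | []r). Evaluate φ at each world:
  w0 (successors {w7}): φ is true.
  w1 (successors {w1, w2, w4, w7}): φ is false.
  w2 (successors {w5}): φ is true.
  w3 (successors {w0, w4, w5, w7}): φ is false.
  w4 (successors {w0, w6}): φ is false.
  w5 (successors {w3, w4, w5, w7}): φ is false.
  w6 (successors ∅): φ is true.
  w7 (successors {w1, w2, w4}): φ is false.
For instance, at w1:
  At w1: ~([]q | []r) is true, so ~~([]q | []r) is false.
    At w1: []q | []r is false, so ~([]q | []r) is true.
      At w1: []q is false, []r is false, so []q | []r is false.
Satisfying worlds: {w0, w2, w6}

w0, w2, w6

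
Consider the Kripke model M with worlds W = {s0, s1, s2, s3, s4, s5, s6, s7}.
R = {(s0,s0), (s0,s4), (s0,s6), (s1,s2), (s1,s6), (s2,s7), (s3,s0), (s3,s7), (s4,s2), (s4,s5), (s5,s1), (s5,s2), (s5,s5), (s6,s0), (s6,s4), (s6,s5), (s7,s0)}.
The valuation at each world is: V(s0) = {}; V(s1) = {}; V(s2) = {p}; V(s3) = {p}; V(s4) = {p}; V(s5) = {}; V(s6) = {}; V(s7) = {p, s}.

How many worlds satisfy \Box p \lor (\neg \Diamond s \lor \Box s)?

7

Recall that \Box ψ holds at a world iff ψ holds at every accessible world, and \Diamond ψ holds iff ψ holds at some accessible world.
Let φ = \Box p \lor (\neg \Diamond s \lor \Box s). Evaluate φ at each world:
  s0 (successors {s0, s4, s6}): φ is true.
  s1 (successors {s2, s6}): φ is true.
  s2 (successors {s7}): φ is true.
  s3 (successors {s0, s7}): φ is false.
  s4 (successors {s2, s5}): φ is true.
  s5 (successors {s1, s2, s5}): φ is true.
  s6 (successors {s0, s4, s5}): φ is true.
  s7 (successors {s0}): φ is true.
For instance, at s3:
  At s3: \Box p is false, \neg \Diamond s \lor \Box s is false, so \Box p \lor (\neg \Diamond s \lor \Box s) is false.
    At s3: \Box p requires p at every successor {s0, s7}.
      p fails at s0, so \Box p is false at s3.
    At s3: \neg \Diamond s is false, \Box s is false, so \neg \Diamond s \lor \Box s is false.
      At s3: \Diamond s is true, so \neg \Diamond s is false.
      At s3: \Box s requires s at every successor {s0, s7}.
        s fails at s0, so \Box s is false at s3.
Satisfying worlds: {s0, s1, s2, s4, s5, s6, s7}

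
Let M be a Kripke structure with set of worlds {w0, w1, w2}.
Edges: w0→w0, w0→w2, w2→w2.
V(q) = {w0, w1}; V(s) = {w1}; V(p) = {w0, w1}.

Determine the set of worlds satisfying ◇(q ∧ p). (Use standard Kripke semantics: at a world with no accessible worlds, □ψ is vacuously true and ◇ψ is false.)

w0

Recall that ◇ψ holds at a world iff ψ holds at some accessible world.
Let φ = ◇(q ∧ p). Evaluate φ at each world:
  w0 (successors {w0, w2}): φ is true.
  w1 (successors ∅): φ is false.
  w2 (successors {w2}): φ is false.
For instance, at w0:
  At w0: ◇(q ∧ p) requires q ∧ p at some successor in {w0, w2}.
    q ∧ p holds at w0, so ◇(q ∧ p) is true at w0.
Satisfying worlds: {w0}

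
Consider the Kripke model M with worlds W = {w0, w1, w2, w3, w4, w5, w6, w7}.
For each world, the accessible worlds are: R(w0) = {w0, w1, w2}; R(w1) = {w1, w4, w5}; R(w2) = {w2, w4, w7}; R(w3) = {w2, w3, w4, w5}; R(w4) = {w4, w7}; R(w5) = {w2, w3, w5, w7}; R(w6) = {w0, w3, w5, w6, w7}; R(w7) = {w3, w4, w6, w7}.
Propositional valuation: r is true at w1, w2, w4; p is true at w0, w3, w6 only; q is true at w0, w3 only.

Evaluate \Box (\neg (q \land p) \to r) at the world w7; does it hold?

At w7: \Box (\neg (q \land p) \to r) requires \neg (q \land p) \to r at every successor {w3, w4, w6, w7}.
  \neg (q \land p) \to r fails at w6, so \Box (\neg (q \land p) \to r) is false at w7.

No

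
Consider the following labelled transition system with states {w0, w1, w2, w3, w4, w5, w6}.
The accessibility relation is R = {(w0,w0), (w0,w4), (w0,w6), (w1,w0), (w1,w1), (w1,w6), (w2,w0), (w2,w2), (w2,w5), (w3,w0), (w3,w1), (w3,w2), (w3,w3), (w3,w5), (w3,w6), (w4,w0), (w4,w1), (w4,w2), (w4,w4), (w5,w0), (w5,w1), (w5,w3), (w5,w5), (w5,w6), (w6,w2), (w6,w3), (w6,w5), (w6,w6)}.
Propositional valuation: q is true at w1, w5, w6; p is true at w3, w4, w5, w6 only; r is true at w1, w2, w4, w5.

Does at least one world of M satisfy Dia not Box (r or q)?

Yes

Let φ = Dia not Box (r or q). Evaluate φ at each world:
  w0 (successors {w0, w4, w6}): φ is true.
  w1 (successors {w0, w1, w6}): φ is true.
  w2 (successors {w0, w2, w5}): φ is true.
  w3 (successors {w0, w1, w2, w3, w5, w6}): φ is true.
  w4 (successors {w0, w1, w2, w4}): φ is true.
  w5 (successors {w0, w1, w3, w5, w6}): φ is true.
  w6 (successors {w2, w3, w5, w6}): φ is true.
Detail at w0 (witness):
  At w0: Dia not Box (r or q) requires not Box (r or q) at some successor in {w0, w4, w6}.
    not Box (r or q) holds at w0, so Dia not Box (r or q) is true at w0.
      At w0: Box (r or q) is false, so not Box (r or q) is true.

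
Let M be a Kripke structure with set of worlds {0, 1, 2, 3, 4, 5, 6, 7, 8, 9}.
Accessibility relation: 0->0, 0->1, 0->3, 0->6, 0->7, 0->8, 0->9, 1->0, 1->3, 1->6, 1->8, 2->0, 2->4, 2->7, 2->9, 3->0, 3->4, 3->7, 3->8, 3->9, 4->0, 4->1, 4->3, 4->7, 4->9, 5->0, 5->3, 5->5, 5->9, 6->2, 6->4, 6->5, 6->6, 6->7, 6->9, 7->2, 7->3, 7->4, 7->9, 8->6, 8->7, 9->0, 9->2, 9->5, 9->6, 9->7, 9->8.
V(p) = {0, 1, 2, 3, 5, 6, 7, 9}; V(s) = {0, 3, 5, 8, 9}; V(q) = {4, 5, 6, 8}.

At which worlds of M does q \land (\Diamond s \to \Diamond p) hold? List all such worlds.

Let φ = q \land (\Diamond s \to \Diamond p). Evaluate φ at each world:
  0 (successors {0, 1, 3, 6, 7, 8, 9}): φ is false.
  1 (successors {0, 3, 6, 8}): φ is false.
  2 (successors {0, 4, 7, 9}): φ is false.
  3 (successors {0, 4, 7, 8, 9}): φ is false.
  4 (successors {0, 1, 3, 7, 9}): φ is true.
  5 (successors {0, 3, 5, 9}): φ is true.
  6 (successors {2, 4, 5, 6, 7, 9}): φ is true.
  7 (successors {2, 3, 4, 9}): φ is false.
  8 (successors {6, 7}): φ is true.
  9 (successors {0, 2, 5, 6, 7, 8}): φ is false.
For instance, at 6:
  At 6: q is true, \Diamond s \to \Diamond p is true, so q \land (\Diamond s \to \Diamond p) is true.
    At 6: \Diamond s is true, \Diamond p is true, so \Diamond s \to \Diamond p is true.
      At 6: \Diamond s requires s at some successor in {2, 4, 5, 6, 7, 9}.
        s holds at 5, so \Diamond s is true at 6.
      At 6: \Diamond p requires p at some successor in {2, 4, 5, 6, 7, 9}.
        p holds at 2, so \Diamond p is true at 6.
Satisfying worlds: {4, 5, 6, 8}

4, 5, 6, 8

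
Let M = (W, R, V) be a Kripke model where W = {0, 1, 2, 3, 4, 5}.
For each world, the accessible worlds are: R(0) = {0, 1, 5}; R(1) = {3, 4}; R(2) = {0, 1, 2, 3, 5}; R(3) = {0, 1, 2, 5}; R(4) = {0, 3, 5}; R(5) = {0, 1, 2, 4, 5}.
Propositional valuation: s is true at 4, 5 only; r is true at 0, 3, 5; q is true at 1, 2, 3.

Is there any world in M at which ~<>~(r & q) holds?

No

Let φ = ~<>~(r & q). Evaluate φ at each world:
  0 (successors {0, 1, 5}): φ is false.
  1 (successors {3, 4}): φ is false.
  2 (successors {0, 1, 2, 3, 5}): φ is false.
  3 (successors {0, 1, 2, 5}): φ is false.
  4 (successors {0, 3, 5}): φ is false.
  5 (successors {0, 1, 2, 4, 5}): φ is false.
For instance, at 5:
  At 5: <>~(r & q) is true, so ~<>~(r & q) is false.
    At 5: <>~(r & q) requires ~(r & q) at some successor in {0, 1, 2, 4, 5}.
      ~(r & q) holds at 0, so <>~(r & q) is true at 5.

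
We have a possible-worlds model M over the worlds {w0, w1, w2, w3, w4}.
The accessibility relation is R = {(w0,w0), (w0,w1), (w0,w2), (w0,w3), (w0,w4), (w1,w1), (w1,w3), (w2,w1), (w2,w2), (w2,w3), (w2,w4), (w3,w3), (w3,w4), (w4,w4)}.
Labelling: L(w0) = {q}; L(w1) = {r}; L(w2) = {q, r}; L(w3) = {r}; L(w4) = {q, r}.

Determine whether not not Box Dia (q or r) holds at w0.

Yes

At w0: not Box Dia (q or r) is false, so not not Box Dia (q or r) is true.
  At w0: Box Dia (q or r) is true, so not Box Dia (q or r) is false.
    At w0: Box Dia (q or r) requires Dia (q or r) at every successor {w0, w1, w2, w3, w4}.
      At w0: Dia (q or r) is true.
      At w1: Dia (q or r) is true.
      At w2: Dia (q or r) is true.
      At w3: Dia (q or r) is true.
      At w4: Dia (q or r) is true.
    So Box Dia (q or r) is true at w0.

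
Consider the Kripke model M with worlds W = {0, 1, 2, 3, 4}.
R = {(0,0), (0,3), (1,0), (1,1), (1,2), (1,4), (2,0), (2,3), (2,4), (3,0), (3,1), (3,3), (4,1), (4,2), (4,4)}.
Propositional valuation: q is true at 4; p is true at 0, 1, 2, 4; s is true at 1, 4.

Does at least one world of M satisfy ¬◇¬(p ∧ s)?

No

Let φ = ¬◇¬(p ∧ s). Evaluate φ at each world:
  0 (successors {0, 3}): φ is false.
  1 (successors {0, 1, 2, 4}): φ is false.
  2 (successors {0, 3, 4}): φ is false.
  3 (successors {0, 1, 3}): φ is false.
  4 (successors {1, 2, 4}): φ is false.
For instance, at 2:
  At 2: ◇¬(p ∧ s) is true, so ¬◇¬(p ∧ s) is false.
    At 2: ◇¬(p ∧ s) requires ¬(p ∧ s) at some successor in {0, 3, 4}.
      ¬(p ∧ s) holds at 0, so ◇¬(p ∧ s) is true at 2.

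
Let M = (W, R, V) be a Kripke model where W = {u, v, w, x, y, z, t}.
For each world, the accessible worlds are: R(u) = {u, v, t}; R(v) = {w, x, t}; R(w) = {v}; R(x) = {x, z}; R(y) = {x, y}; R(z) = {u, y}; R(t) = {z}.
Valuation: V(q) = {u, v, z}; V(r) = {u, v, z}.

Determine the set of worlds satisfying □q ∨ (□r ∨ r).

Let φ = □q ∨ (□r ∨ r). Evaluate φ at each world:
  u (successors {u, v, t}): φ is true.
  v (successors {w, x, t}): φ is true.
  w (successors {v}): φ is true.
  x (successors {x, z}): φ is false.
  y (successors {x, y}): φ is false.
  z (successors {u, y}): φ is true.
  t (successors {z}): φ is true.
For instance, at t:
  At t: □q is true, □r ∨ r is true, so □q ∨ (□r ∨ r) is true.
    At t: □q requires q at every successor {z}.
      At z: q is true.
    So □q is true at t.
    At t: □r is true, r is false, so □r ∨ r is true.
      At t: □r requires r at every successor {z}.
        At z: r is true.
      So □r is true at t.
Satisfying worlds: {u, v, w, z, t}

u, v, w, z, t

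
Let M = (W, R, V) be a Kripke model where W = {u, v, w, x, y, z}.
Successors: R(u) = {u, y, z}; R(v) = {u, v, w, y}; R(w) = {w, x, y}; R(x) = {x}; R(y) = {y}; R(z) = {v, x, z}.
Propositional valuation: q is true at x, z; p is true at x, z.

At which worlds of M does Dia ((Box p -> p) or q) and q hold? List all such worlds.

x, z

Recall that Box ψ holds at a world iff ψ holds at every accessible world, and Dia ψ holds iff ψ holds at some accessible world.
Let φ = Dia ((Box p -> p) or q) and q. Evaluate φ at each world:
  u (successors {u, y, z}): φ is false.
  v (successors {u, v, w, y}): φ is false.
  w (successors {w, x, y}): φ is false.
  x (successors {x}): φ is true.
  y (successors {y}): φ is false.
  z (successors {v, x, z}): φ is true.
For instance, at w:
  At w: Dia ((Box p -> p) or q) is true, q is false, so Dia ((Box p -> p) or q) and q is false.
    At w: Dia ((Box p -> p) or q) requires (Box p -> p) or q at some successor in {w, x, y}.
      (Box p -> p) or q holds at w, so Dia ((Box p -> p) or q) is true at w.
Satisfying worlds: {x, z}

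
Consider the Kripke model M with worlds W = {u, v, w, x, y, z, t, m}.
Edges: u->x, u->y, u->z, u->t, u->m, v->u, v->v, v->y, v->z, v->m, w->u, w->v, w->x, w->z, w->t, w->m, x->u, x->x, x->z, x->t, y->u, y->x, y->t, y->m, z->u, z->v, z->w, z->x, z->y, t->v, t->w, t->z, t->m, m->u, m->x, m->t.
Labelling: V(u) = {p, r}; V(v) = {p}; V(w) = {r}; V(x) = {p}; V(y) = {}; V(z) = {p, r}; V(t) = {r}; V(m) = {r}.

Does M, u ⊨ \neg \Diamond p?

No

At u: \Diamond p is true, so \neg \Diamond p is false.
  At u: \Diamond p requires p at some successor in {x, y, z, t, m}.
    p holds at x, so \Diamond p is true at u.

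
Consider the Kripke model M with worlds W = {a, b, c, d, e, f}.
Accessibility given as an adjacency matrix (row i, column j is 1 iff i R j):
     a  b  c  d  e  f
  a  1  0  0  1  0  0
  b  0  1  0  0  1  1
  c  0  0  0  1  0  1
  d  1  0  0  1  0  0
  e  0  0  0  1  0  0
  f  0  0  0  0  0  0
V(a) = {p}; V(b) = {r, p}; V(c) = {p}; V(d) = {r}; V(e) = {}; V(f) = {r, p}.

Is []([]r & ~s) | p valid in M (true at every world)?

No

Let φ = []([]r & ~s) | p. Evaluate φ at each world:
  a (successors {a, d}): φ is true.
  b (successors {b, e, f}): φ is true.
  c (successors {d, f}): φ is true.
  d (successors {a, d}): φ is false.
  e (successors {d}): φ is false.
  f (successors ∅): φ is true.
Detail at d (counterexample):
  At d: []([]r & ~s) is false, p is false, so []([]r & ~s) | p is false.
    At d: []([]r & ~s) requires []r & ~s at every successor {a, d}.
      []r & ~s fails at a, so []([]r & ~s) is false at d.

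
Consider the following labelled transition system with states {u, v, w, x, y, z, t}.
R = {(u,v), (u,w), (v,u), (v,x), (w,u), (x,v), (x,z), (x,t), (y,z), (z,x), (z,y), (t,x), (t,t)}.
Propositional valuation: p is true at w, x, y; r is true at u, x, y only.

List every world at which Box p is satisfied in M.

Let φ = Box p. Evaluate φ at each world:
  u (successors {v, w}): φ is false.
  v (successors {u, x}): φ is false.
  w (successors {u}): φ is false.
  x (successors {v, z, t}): φ is false.
  y (successors {z}): φ is false.
  z (successors {x, y}): φ is true.
  t (successors {x, t}): φ is false.
For instance, at v:
  At v: Box p requires p at every successor {u, x}.
    p fails at u, so Box p is false at v.
Satisfying worlds: {z}

z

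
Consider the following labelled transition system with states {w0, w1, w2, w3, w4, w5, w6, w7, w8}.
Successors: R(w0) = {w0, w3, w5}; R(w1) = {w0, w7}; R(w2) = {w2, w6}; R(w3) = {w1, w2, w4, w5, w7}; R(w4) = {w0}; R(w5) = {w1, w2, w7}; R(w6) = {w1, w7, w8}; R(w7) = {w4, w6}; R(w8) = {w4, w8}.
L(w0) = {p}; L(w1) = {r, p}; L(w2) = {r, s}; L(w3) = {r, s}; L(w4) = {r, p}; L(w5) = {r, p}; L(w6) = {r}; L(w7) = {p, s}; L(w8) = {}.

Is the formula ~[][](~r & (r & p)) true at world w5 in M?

At w5: [][](~r & (r & p)) is false, so ~[][](~r & (r & p)) is true.
  At w5: [][](~r & (r & p)) requires [](~r & (r & p)) at every successor {w1, w2, w7}.
    [](~r & (r & p)) fails at w1, so [][](~r & (r & p)) is false at w5.
      At w1: [](~r & (r & p)) requires ~r & (r & p) at every successor {w0, w7}.
        ~r & (r & p) fails at w0, so [](~r & (r & p)) is false at w1.

Yes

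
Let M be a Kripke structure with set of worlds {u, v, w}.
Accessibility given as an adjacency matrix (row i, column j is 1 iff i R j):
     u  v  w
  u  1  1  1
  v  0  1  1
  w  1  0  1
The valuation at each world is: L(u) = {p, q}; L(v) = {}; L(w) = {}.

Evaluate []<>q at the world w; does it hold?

At w: []<>q requires <>q at every successor {u, w}.
    At u: <>q requires q at some successor in {u, v, w}.
      q holds at u, so <>q is true at u.
    At w: <>q requires q at some successor in {u, w}.
      q holds at u, so <>q is true at w.
So []<>q is true at w.

Yes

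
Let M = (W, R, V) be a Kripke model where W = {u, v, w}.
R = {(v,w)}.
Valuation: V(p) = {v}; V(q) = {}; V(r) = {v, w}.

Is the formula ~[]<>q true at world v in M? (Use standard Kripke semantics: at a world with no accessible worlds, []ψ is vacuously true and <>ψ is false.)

Yes

At v: []<>q is false, so ~[]<>q is true.
  At v: []<>q requires <>q at every successor {w}.
    <>q fails at w, so []<>q is false at v.
      At w: no accessible worlds, so <>q is false.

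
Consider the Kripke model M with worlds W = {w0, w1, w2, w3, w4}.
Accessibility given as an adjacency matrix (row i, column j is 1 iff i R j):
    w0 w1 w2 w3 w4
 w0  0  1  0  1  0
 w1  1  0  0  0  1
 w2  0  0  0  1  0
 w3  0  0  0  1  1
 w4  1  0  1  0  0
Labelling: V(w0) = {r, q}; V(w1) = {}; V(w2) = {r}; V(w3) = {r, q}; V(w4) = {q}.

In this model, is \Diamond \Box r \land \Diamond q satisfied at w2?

Recall that \Box ψ holds at a world iff ψ holds at every accessible world, and \Diamond ψ holds iff ψ holds at some accessible world.
At w2: \Diamond \Box r is false, \Diamond q is true, so \Diamond \Box r \land \Diamond q is false.
  At w2: \Diamond \Box r requires \Box r at some successor in {w3}.
    At w3: \Box r is false.
  So \Diamond \Box r is false at w2.
  At w2: \Diamond q requires q at some successor in {w3}.
    q holds at w3, so \Diamond q is true at w2.

No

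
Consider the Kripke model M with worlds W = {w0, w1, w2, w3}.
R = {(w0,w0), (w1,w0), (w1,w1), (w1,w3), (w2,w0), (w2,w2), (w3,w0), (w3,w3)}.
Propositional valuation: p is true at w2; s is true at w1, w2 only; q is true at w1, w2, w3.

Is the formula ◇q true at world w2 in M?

At w2: ◇q requires q at some successor in {w0, w2}.
  q holds at w2, so ◇q is true at w2.

Yes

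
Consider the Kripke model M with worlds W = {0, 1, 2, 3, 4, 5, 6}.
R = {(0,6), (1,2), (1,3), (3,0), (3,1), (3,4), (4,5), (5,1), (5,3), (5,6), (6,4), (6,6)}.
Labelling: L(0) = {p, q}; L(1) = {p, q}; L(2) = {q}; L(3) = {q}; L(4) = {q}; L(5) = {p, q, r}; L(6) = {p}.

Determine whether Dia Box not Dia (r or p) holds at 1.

Yes

At 1: Dia Box not Dia (r or p) requires Box not Dia (r or p) at some successor in {2, 3}.
  Box not Dia (r or p) holds at 2, so Dia Box not Dia (r or p) is true at 1.
    At 2: no accessible worlds, so Box not Dia (r or p) holds vacuously.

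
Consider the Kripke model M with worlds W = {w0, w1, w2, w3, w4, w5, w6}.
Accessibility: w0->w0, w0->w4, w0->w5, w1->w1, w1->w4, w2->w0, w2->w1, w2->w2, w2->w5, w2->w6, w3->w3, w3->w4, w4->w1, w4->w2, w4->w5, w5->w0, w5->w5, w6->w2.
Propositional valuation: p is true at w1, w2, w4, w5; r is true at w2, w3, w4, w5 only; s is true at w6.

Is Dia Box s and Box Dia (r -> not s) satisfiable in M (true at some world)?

No

Recall that Box ψ holds at a world iff ψ holds at every accessible world, and Dia ψ holds iff ψ holds at some accessible world.
Let φ = Dia Box s and Box Dia (r -> not s). Evaluate φ at each world:
  w0 (successors {w0, w4, w5}): φ is false.
  w1 (successors {w1, w4}): φ is false.
  w2 (successors {w0, w1, w2, w5, w6}): φ is false.
  w3 (successors {w3, w4}): φ is false.
  w4 (successors {w1, w2, w5}): φ is false.
  w5 (successors {w0, w5}): φ is false.
  w6 (successors {w2}): φ is false.
For instance, at w3:
  At w3: Dia Box s is false, Box Dia (r -> not s) is true, so Dia Box s and Box Dia (r -> not s) is false.
    At w3: Dia Box s requires Box s at some successor in {w3, w4}.
      At w3: Box s is false.
      At w4: Box s is false.
    So Dia Box s is false at w3.
    At w3: Box Dia (r -> not s) requires Dia (r -> not s) at every successor {w3, w4}.
      At w3: Dia (r -> not s) is true.
      At w4: Dia (r -> not s) is true.
    So Box Dia (r -> not s) is true at w3.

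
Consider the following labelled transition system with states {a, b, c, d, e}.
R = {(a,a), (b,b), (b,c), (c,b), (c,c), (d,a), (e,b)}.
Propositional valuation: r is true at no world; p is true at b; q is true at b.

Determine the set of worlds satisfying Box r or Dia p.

Recall that Box ψ holds at a world iff ψ holds at every accessible world, and Dia ψ holds iff ψ holds at some accessible world.
Let φ = Box r or Dia p. Evaluate φ at each world:
  a (successors {a}): φ is false.
  b (successors {b, c}): φ is true.
  c (successors {b, c}): φ is true.
  d (successors {a}): φ is false.
  e (successors {b}): φ is true.
For instance, at c:
  At c: Box r is false, Dia p is true, so Box r or Dia p is true.
    At c: Box r requires r at every successor {b, c}.
      r fails at b, so Box r is false at c.
    At c: Dia p requires p at some successor in {b, c}.
      p holds at b, so Dia p is true at c.
Satisfying worlds: {b, c, e}

b, c, e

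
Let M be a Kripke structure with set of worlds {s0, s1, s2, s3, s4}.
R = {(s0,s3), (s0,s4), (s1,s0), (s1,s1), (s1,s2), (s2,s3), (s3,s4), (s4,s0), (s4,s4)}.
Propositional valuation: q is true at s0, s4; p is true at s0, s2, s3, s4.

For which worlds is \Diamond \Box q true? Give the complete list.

s0, s2, s3, s4

Let φ = \Diamond \Box q. Evaluate φ at each world:
  s0 (successors {s3, s4}): φ is true.
  s1 (successors {s0, s1, s2}): φ is false.
  s2 (successors {s3}): φ is true.
  s3 (successors {s4}): φ is true.
  s4 (successors {s0, s4}): φ is true.
For instance, at s4:
  At s4: \Diamond \Box q requires \Box q at some successor in {s0, s4}.
    \Box q holds at s4, so \Diamond \Box q is true at s4.
      At s4: \Box q requires q at every successor {s0, s4}.
        At s0: q is true.
        At s4: q is true.
      So \Box q is true at s4.
Satisfying worlds: {s0, s2, s3, s4}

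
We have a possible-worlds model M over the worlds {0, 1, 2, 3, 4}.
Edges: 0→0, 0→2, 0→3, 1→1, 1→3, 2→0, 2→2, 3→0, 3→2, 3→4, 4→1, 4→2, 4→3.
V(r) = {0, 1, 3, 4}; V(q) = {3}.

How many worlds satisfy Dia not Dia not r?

2

Let φ = Dia not Dia not r. Evaluate φ at each world:
  0 (successors {0, 2, 3}): φ is false.
  1 (successors {1, 3}): φ is true.
  2 (successors {0, 2}): φ is false.
  3 (successors {0, 2, 4}): φ is false.
  4 (successors {1, 2, 3}): φ is true.
For instance, at 3:
  At 3: Dia not Dia not r requires not Dia not r at some successor in {0, 2, 4}.
    At 0: not Dia not r is false.
    At 2: not Dia not r is false.
    At 4: not Dia not r is false.
  So Dia not Dia not r is false at 3.
Satisfying worlds: {1, 4}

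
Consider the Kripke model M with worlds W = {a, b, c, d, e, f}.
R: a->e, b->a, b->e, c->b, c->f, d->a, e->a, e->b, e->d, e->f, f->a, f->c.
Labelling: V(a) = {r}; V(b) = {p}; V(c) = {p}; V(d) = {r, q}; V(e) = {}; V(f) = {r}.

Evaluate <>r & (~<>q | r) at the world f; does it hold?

Yes

Recall that <>ψ holds at a world iff ψ holds at some accessible world.
At f: <>r is true, ~<>q | r is true, so <>r & (~<>q | r) is true.
  At f: <>r requires r at some successor in {a, c}.
    r holds at a, so <>r is true at f.
  At f: ~<>q is true, r is true, so ~<>q | r is true.
    At f: <>q is false, so ~<>q is true.
      At f: <>q requires q at some successor in {a, c}.
        At a: q is false.
        At c: q is false.
      So <>q is false at f.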